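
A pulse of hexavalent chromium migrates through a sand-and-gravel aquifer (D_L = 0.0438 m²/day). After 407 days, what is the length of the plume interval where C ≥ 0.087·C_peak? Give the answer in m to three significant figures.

26.4 m

The plume is Gaussian with σ = √(2Dt) = √(2 × 0.0438 × 407) = 5.971 m.
C/C_peak = exp(−Δx²/(2σ²)) = 0.087 ⇒ Δx = σ·√(−2 ln 0.087) = 5.971 × 2.210 = 13.20 m.
Width = 2Δx = 26.4 m.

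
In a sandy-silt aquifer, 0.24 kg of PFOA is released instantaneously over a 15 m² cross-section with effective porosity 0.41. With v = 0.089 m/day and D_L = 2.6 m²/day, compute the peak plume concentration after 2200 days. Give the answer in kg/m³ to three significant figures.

0.000146 kg/m³

The peak of an instantaneous 1D plume sits at x = vt; there the Gaussian factor is 1 and C_max = M/(n_e·A·√(4πDt)), where n_e·A is the pore area the mass is dissolved in.
√(4πDt) = √(4π × 2.6 × 2200) = 268.1 m, so C_max = 0.24/(0.41 × 15 × 268.1) = 0.000146 kg/m³.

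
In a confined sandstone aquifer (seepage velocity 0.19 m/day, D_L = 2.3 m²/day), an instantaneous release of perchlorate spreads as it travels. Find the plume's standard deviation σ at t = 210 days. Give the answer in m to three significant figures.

Dispersive spreading gives a Gaussian with σ² = 2Dt; advection only shifts the center.
σ = √(2 × 2.3 × 210) = 31.1 m.

31.1 m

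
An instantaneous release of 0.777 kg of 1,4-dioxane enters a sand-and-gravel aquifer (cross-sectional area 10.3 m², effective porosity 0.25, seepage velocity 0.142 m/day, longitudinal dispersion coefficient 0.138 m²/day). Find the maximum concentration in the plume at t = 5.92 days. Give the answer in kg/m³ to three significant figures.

The peak of an instantaneous 1D plume sits at x = vt; there the Gaussian factor is 1 and C_max = M/(n_e·A·√(4πDt)), where n_e·A is the pore area the mass is dissolved in.
√(4πDt) = √(4π × 0.138 × 5.92) = 3.204 m, so C_max = 0.777/(0.25 × 10.3 × 3.204) = 0.0942 kg/m³.

0.0942 kg/m³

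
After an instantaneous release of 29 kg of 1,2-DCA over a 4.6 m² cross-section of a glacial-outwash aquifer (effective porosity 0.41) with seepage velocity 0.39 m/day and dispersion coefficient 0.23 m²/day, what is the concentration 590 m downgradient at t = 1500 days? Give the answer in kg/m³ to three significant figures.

0.229 kg/m³

For an instantaneous plane source, C(x,t) = M/(n_e·A·√(4πDt)) · exp(−(x−vt)²/(4Dt)), with n_e·A the pore (flow) area.
Plume center vt = 0.39 × 1500 = 585 m, so the well at 590 m is 5 m downgradient of the peak.
√(4πDt) = 65.84 m, giving peak height M/(n_e·A·√(4πDt)) = 29/(0.41 × 4.6 × 65.84) = 0.2335 kg/m³.
(x−vt)²/(4Dt) = (5)²/(4 × 0.23 × 1500) = 0.01812; exp(−0.01812) = 0.9820.
C = 0.2335 × 0.9820 = 0.229 kg/m³.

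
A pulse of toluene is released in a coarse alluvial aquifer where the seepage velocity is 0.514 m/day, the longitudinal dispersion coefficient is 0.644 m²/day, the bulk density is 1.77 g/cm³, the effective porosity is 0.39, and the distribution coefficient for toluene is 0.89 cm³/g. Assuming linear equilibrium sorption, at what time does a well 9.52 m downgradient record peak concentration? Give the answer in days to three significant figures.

81.9 days

Retardation factor R = 1 + ρ_b·K_d/n = 1 + 1.77 × 0.89/0.39 = 5.039.
Sorption retards both mechanisms: v_R = v/R = 0.1020 m/day, D_R = D/R = 0.1278 m²/day.
Peak time from v_R²t² + 2D_R t − x² = 0: t = (√(D_R² + v_R²x²) − D_R)/v_R².
√(D_R² + v_R²x²) = √(0.1278² + 0.1020² × 9.52²) = 0.9794; v_R² = 0.01040.
t = (0.9794 − 0.1278)/0.01040 = 81.9 days.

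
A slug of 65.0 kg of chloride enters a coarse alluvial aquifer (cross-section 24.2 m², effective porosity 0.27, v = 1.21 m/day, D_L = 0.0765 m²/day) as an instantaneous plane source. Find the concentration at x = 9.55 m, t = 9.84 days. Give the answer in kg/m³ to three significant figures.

0.512 kg/m³

For an instantaneous plane source, C(x,t) = M/(n_e·A·√(4πDt)) · exp(−(x−vt)²/(4Dt)), with n_e·A the pore (flow) area.
Plume center vt = 1.21 × 9.84 = 11.9064 m, so the well at 9.55 m is 2.3564 m upgradient of the peak.
√(4πDt) = 3.076 m, giving peak height M/(n_e·A·√(4πDt)) = 65.0/(0.27 × 24.2 × 3.076) = 3.234 kg/m³.
(x−vt)²/(4Dt) = (-2.3564)²/(4 × 0.0765 × 9.84) = 1.844; exp(−1.844) = 0.1582.
C = 3.234 × 0.1582 = 0.512 kg/m³.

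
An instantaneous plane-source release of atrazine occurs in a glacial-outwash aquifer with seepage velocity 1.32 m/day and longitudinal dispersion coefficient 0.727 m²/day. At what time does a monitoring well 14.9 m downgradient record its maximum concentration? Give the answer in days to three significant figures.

For the 1D instantaneous-source solution, setting ∂C/∂t = 0 at fixed x gives v²t² + 2Dt − x² = 0, so t = (√(D² + v²x²) − D)/v².
√(D² + v²x²) = √(0.727² + 1.32² × 14.9²) = 19.68; v² = 1.7424.
t = (19.68 − 0.727)/1.7424 = 10.9 days (vs. the pure-advection estimate x/v = 11.3 d).

10.9 days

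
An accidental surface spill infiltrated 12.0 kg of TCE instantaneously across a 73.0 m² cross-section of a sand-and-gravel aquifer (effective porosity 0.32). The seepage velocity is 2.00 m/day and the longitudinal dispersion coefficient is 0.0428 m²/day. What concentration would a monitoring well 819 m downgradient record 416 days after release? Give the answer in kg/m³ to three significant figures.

0.00320 kg/m³

For an instantaneous plane source, C(x,t) = M/(n_e·A·√(4πDt)) · exp(−(x−vt)²/(4Dt)), with n_e·A the pore (flow) area.
Plume center vt = 2.00 × 416 = 832 m, so the well at 819 m is 13 m upgradient of the peak.
√(4πDt) = 14.96 m, giving peak height M/(n_e·A·√(4πDt)) = 12.0/(0.32 × 73.0 × 14.96) = 0.03434 kg/m³.
(x−vt)²/(4Dt) = (-13)²/(4 × 0.0428 × 416) = 2.373; exp(−2.373) = 0.09320.
C = 0.03434 × 0.09320 = 0.00320 kg/m³.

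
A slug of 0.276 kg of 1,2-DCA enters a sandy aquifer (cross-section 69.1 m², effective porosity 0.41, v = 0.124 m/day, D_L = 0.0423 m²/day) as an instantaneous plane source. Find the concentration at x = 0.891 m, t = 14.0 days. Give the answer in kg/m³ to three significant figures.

For an instantaneous plane source, C(x,t) = M/(n_e·A·√(4πDt)) · exp(−(x−vt)²/(4Dt)), with n_e·A the pore (flow) area.
Plume center vt = 0.124 × 14.0 = 1.736 m, so the well at 0.891 m is 0.845 m upgradient of the peak.
√(4πDt) = 2.728 m, giving peak height M/(n_e·A·√(4πDt)) = 0.276/(0.41 × 69.1 × 2.728) = 0.003571 kg/m³.
(x−vt)²/(4Dt) = (-0.845)²/(4 × 0.0423 × 14.0) = 0.3014; exp(−0.3014) = 0.7398.
C = 0.003571 × 0.7398 = 0.00264 kg/m³.

0.00264 kg/m³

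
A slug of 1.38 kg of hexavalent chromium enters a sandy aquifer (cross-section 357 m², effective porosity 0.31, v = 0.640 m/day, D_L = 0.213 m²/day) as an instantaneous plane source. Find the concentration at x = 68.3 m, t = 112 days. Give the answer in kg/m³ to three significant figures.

For an instantaneous plane source, C(x,t) = M/(n_e·A·√(4πDt)) · exp(−(x−vt)²/(4Dt)), with n_e·A the pore (flow) area.
Plume center vt = 0.640 × 112 = 71.68 m, so the well at 68.3 m is 3.38 m upgradient of the peak.
√(4πDt) = 17.31 m, giving peak height M/(n_e·A·√(4πDt)) = 1.38/(0.31 × 357 × 17.31) = 0.0007204 kg/m³.
(x−vt)²/(4Dt) = (-3.38)²/(4 × 0.213 × 112) = 0.1197; exp(−0.1197) = 0.8872.
C = 0.0007204 × 0.8872 = 0.000639 kg/m³.

0.000639 kg/m³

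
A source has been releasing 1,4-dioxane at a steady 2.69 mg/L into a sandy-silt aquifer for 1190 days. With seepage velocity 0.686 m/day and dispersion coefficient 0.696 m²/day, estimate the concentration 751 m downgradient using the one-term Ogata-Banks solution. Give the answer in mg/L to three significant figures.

For a continuous step input, C/C₀ ≈ ½·erfc((x−vt)/(2√(Dt))).
vt = 0.686 × 1190 = 816.34 m and 2√(Dt) = 2√(0.696 × 1190) = 57.56 m.
Argument (x−vt)/(2√(Dt)) = (751 − 816.34)/57.56 = -1.135; ½·erfc(-1.135) = 0.9458.
C = 2.69 × 0.9458 = 2.54 mg/L.

2.54 mg/L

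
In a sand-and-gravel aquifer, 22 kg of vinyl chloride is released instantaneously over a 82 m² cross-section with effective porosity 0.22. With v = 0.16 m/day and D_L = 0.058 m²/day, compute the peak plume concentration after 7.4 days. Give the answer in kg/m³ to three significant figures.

The peak of an instantaneous 1D plume sits at x = vt; there the Gaussian factor is 1 and C_max = M/(n_e·A·√(4πDt)), where n_e·A is the pore area the mass is dissolved in.
√(4πDt) = √(4π × 0.058 × 7.4) = 2.322 m, so C_max = 22/(0.22 × 82 × 2.322) = 0.525 kg/m³.

0.525 kg/m³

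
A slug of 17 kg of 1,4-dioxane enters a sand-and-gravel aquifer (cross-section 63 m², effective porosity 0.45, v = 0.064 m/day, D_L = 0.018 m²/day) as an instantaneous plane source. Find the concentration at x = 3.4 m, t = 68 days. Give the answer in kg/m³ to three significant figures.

0.127 kg/m³

For an instantaneous plane source, C(x,t) = M/(n_e·A·√(4πDt)) · exp(−(x−vt)²/(4Dt)), with n_e·A the pore (flow) area.
Plume center vt = 0.064 × 68 = 4.352 m, so the well at 3.4 m is 0.952 m upgradient of the peak.
√(4πDt) = 3.922 m, giving peak height M/(n_e·A·√(4πDt)) = 17/(0.45 × 63 × 3.922) = 0.1529 kg/m³.
(x−vt)²/(4Dt) = (-0.952)²/(4 × 0.018 × 68) = 0.1851; exp(−0.1851) = 0.8310.
C = 0.1529 × 0.8310 = 0.127 kg/m³.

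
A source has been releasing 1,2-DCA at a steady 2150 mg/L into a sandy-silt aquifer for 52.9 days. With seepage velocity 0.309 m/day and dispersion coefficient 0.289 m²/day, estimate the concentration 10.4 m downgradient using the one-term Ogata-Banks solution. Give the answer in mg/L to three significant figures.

1850 mg/L

For a continuous step input, C/C₀ ≈ ½·erfc((x−vt)/(2√(Dt))).
vt = 0.309 × 52.9 = 16.3461 m and 2√(Dt) = 2√(0.289 × 52.9) = 7.820 m.
Argument (x−vt)/(2√(Dt)) = (10.4 − 16.3461)/7.820 = -0.7604; ½·erfc(-0.7604) = 0.8589.
C = 2150 × 0.8589 = 1850 mg/L.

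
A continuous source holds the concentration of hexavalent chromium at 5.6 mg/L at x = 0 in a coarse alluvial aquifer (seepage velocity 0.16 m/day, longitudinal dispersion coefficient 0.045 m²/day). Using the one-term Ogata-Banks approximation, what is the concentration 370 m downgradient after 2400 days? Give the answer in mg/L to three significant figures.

4.65 mg/L

For a continuous step input, C/C₀ ≈ ½·erfc((x−vt)/(2√(Dt))).
vt = 0.16 × 2400 = 384 m and 2√(Dt) = 2√(0.045 × 2400) = 20.78 m.
Argument (x−vt)/(2√(Dt)) = (370 − 384)/20.78 = -0.6737; ½·erfc(-0.6737) = 0.8296.
C = 5.6 × 0.8296 = 4.65 mg/L.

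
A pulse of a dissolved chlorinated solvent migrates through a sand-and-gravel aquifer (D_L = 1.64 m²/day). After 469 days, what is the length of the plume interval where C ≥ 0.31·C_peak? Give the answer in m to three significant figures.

120 m

The plume is Gaussian with σ = √(2Dt) = √(2 × 1.64 × 469) = 39.22 m.
C/C_peak = exp(−Δx²/(2σ²)) = 0.31 ⇒ Δx = σ·√(−2 ln 0.31) = 39.22 × 1.530 = 60.01 m.
Width = 2Δx = 120 m.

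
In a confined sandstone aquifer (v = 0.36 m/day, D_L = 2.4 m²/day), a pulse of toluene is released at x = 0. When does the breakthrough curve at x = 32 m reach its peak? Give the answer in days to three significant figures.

For the 1D instantaneous-source solution, setting ∂C/∂t = 0 at fixed x gives v²t² + 2Dt − x² = 0, so t = (√(D² + v²x²) − D)/v².
√(D² + v²x²) = √(2.4² + 0.36² × 32²) = 11.77; v² = 0.1296.
t = (11.77 − 2.4)/0.1296 = 72.3 days (vs. the pure-advection estimate x/v = 88.9 d).

72.3 days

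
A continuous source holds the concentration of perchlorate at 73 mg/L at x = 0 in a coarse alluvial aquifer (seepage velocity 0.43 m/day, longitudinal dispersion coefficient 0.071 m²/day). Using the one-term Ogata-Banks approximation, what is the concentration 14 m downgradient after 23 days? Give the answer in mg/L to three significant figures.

0.838 mg/L

For a continuous step input, C/C₀ ≈ ½·erfc((x−vt)/(2√(Dt))).
vt = 0.43 × 23 = 9.89 m and 2√(Dt) = 2√(0.071 × 23) = 2.556 m.
Argument (x−vt)/(2√(Dt)) = (14 − 9.89)/2.556 = 1.608; ½·erfc(1.608) = 0.01148.
C = 73 × 0.01148 = 0.838 mg/L.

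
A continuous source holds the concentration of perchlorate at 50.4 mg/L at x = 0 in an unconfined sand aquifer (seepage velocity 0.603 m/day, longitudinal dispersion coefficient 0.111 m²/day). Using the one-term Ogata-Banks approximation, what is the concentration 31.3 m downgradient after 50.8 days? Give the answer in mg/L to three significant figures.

21.2 mg/L

For a continuous step input, C/C₀ ≈ ½·erfc((x−vt)/(2√(Dt))).
vt = 0.603 × 50.8 = 30.6324 m and 2√(Dt) = 2√(0.111 × 50.8) = 4.749 m.
Argument (x−vt)/(2√(Dt)) = (31.3 − 30.6324)/4.749 = 0.1406; ½·erfc(0.1406) = 0.4212.
C = 50.4 × 0.4212 = 21.2 mg/L.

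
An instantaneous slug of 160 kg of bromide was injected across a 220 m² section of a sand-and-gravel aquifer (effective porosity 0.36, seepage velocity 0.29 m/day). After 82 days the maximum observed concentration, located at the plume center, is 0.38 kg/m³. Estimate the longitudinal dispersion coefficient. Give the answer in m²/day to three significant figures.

At the plume center C_max = M/(n_e·A·√(4πDt)), so D = M²/(4πt·(n_e·A·C_max)²).
n_e·A·C_max = 0.36 × 220 × 0.38 = 30.10 kg/m.
D = 160²/(4π × 82 × 30.10²) = 0.0274 m²/day.

0.0274 m²/day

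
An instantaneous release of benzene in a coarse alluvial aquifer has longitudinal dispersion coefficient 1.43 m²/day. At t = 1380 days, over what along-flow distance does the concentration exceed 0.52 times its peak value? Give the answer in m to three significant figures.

The plume is Gaussian with σ = √(2Dt) = √(2 × 1.43 × 1380) = 62.82 m.
C/C_peak = exp(−Δx²/(2σ²)) = 0.52 ⇒ Δx = σ·√(−2 ln 0.52) = 62.82 × 1.144 = 71.87 m.
Width = 2Δx = 144 m.

144 m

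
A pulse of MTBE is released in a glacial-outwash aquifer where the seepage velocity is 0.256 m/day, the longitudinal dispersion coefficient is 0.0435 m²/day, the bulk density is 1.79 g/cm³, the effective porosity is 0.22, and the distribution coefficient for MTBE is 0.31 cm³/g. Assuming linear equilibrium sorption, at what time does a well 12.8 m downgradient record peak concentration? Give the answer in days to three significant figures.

174 days

Retardation factor R = 1 + ρ_b·K_d/n = 1 + 1.79 × 0.31/0.22 = 3.522.
Sorption retards both mechanisms: v_R = v/R = 0.07269 m/day, D_R = D/R = 0.01235 m²/day.
Peak time from v_R²t² + 2D_R t − x² = 0: t = (√(D_R² + v_R²x²) − D_R)/v_R².
√(D_R² + v_R²x²) = √(0.01235² + 0.07269² × 12.8²) = 0.9305; v_R² = 0.005284.
t = (0.9305 − 0.01235)/0.005284 = 174 days.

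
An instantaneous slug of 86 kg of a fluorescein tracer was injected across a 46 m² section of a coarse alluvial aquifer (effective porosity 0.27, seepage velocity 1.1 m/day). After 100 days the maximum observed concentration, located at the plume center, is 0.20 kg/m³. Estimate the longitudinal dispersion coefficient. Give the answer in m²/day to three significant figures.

At the plume center C_max = M/(n_e·A·√(4πDt)), so D = M²/(4πt·(n_e·A·C_max)²).
n_e·A·C_max = 0.27 × 46 × 0.20 = 2.484 kg/m.
D = 86²/(4π × 100 × 2.484²) = 0.954 m²/day.

0.954 m²/day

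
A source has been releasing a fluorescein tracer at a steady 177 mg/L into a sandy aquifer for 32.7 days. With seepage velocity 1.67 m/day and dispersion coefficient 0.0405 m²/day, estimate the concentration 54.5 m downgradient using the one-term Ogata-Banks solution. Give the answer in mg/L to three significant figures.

93.2 mg/L

For a continuous step input, C/C₀ ≈ ½·erfc((x−vt)/(2√(Dt))).
vt = 1.67 × 32.7 = 54.609 m and 2√(Dt) = 2√(0.0405 × 32.7) = 2.302 m.
Argument (x−vt)/(2√(Dt)) = (54.5 − 54.609)/2.302 = -0.04735; ½·erfc(-0.04735) = 0.5267.
C = 177 × 0.5267 = 93.2 mg/L.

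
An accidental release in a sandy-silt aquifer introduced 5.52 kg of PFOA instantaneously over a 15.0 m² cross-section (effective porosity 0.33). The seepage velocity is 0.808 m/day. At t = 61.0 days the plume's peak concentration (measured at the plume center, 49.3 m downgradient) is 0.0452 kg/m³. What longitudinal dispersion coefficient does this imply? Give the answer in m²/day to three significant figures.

At the plume center C_max = M/(n_e·A·√(4πDt)), so D = M²/(4πt·(n_e·A·C_max)²).
n_e·A·C_max = 0.33 × 15.0 × 0.0452 = 0.2237 kg/m.
D = 5.52²/(4π × 61.0 × 0.2237²) = 0.794 m²/day.

0.794 m²/day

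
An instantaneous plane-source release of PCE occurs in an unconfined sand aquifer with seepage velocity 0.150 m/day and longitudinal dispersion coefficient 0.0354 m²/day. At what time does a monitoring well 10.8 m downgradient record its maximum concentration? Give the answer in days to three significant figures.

70.4 days

For the 1D instantaneous-source solution, setting ∂C/∂t = 0 at fixed x gives v²t² + 2Dt − x² = 0, so t = (√(D² + v²x²) − D)/v².
√(D² + v²x²) = √(0.0354² + 0.150² × 10.8²) = 1.620; v² = 0.0225.
t = (1.620 − 0.0354)/0.0225 = 70.4 days (vs. the pure-advection estimate x/v = 72.0 d).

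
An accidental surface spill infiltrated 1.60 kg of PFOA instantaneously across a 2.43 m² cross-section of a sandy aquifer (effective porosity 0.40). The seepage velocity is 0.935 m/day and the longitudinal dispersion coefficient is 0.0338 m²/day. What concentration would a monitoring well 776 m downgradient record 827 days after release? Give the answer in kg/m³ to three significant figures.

0.0821 kg/m³

For an instantaneous plane source, C(x,t) = M/(n_e·A·√(4πDt)) · exp(−(x−vt)²/(4Dt)), with n_e·A the pore (flow) area.
Plume center vt = 0.935 × 827 = 773.245 m, so the well at 776 m is 2.755 m downgradient of the peak.
√(4πDt) = 18.74 m, giving peak height M/(n_e·A·√(4πDt)) = 1.60/(0.40 × 2.43 × 18.74) = 0.08784 kg/m³.
(x−vt)²/(4Dt) = (2.755)²/(4 × 0.0338 × 827) = 0.06788; exp(−0.06788) = 0.9344.
C = 0.08784 × 0.9344 = 0.0821 kg/m³.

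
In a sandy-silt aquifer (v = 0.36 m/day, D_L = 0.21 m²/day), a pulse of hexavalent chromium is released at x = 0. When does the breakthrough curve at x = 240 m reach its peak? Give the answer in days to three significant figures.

665 days

For the 1D instantaneous-source solution, setting ∂C/∂t = 0 at fixed x gives v²t² + 2Dt − x² = 0, so t = (√(D² + v²x²) − D)/v².
√(D² + v²x²) = √(0.21² + 0.36² × 240²) = 86.40; v² = 0.1296.
t = (86.40 − 0.21)/0.1296 = 665 days (vs. the pure-advection estimate x/v = 667 d).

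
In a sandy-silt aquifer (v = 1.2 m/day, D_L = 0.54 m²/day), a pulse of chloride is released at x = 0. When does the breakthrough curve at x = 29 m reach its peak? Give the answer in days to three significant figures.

23.8 days

For the 1D instantaneous-source solution, setting ∂C/∂t = 0 at fixed x gives v²t² + 2Dt − x² = 0, so t = (√(D² + v²x²) − D)/v².
√(D² + v²x²) = √(0.54² + 1.2² × 29²) = 34.80; v² = 1.44.
t = (34.80 − 0.54)/1.44 = 23.8 days (vs. the pure-advection estimate x/v = 24.2 d).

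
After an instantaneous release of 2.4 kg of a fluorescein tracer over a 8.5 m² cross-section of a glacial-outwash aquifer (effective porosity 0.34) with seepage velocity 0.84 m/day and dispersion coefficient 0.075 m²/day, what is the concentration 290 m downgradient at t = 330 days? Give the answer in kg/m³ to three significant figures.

0.00900 kg/m³

For an instantaneous plane source, C(x,t) = M/(n_e·A·√(4πDt)) · exp(−(x−vt)²/(4Dt)), with n_e·A the pore (flow) area.
Plume center vt = 0.84 × 330 = 277.2 m, so the well at 290 m is 12.8 m downgradient of the peak.
√(4πDt) = 17.64 m, giving peak height M/(n_e·A·√(4πDt)) = 2.4/(0.34 × 8.5 × 17.64) = 0.04708 kg/m³.
(x−vt)²/(4Dt) = (12.8)²/(4 × 0.075 × 330) = 1.655; exp(−1.655) = 0.1911.
C = 0.04708 × 0.1911 = 0.00900 kg/m³.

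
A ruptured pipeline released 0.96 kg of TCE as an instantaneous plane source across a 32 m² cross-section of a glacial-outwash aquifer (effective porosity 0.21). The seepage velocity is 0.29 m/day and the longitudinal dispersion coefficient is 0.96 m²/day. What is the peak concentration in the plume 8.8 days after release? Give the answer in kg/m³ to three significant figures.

0.0139 kg/m³

The peak of an instantaneous 1D plume sits at x = vt; there the Gaussian factor is 1 and C_max = M/(n_e·A·√(4πDt)), where n_e·A is the pore area the mass is dissolved in.
√(4πDt) = √(4π × 0.96 × 8.8) = 10.30 m, so C_max = 0.96/(0.21 × 32 × 10.30) = 0.0139 kg/m³.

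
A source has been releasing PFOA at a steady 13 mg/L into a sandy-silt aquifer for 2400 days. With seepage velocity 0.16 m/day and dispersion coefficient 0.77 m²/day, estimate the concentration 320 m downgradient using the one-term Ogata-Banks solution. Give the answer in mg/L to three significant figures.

For a continuous step input, C/C₀ ≈ ½·erfc((x−vt)/(2√(Dt))).
vt = 0.16 × 2400 = 384 m and 2√(Dt) = 2√(0.77 × 2400) = 85.98 m.
Argument (x−vt)/(2√(Dt)) = (320 − 384)/85.98 = -0.7444; ½·erfc(-0.7444) = 0.8538.
C = 13 × 0.8538 = 11.1 mg/L.

11.1 mg/L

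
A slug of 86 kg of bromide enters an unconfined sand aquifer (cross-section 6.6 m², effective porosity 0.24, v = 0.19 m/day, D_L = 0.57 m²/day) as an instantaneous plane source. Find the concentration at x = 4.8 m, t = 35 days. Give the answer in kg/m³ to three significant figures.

For an instantaneous plane source, C(x,t) = M/(n_e·A·√(4πDt)) · exp(−(x−vt)²/(4Dt)), with n_e·A the pore (flow) area.
Plume center vt = 0.19 × 35 = 6.65 m, so the well at 4.8 m is 1.85 m upgradient of the peak.
√(4πDt) = 15.83 m, giving peak height M/(n_e·A·√(4πDt)) = 86/(0.24 × 6.6 × 15.83) = 3.430 kg/m³.
(x−vt)²/(4Dt) = (-1.85)²/(4 × 0.57 × 35) = 0.04289; exp(−0.04289) = 0.9580.
C = 3.430 × 0.9580 = 3.29 kg/m³.

3.29 kg/m³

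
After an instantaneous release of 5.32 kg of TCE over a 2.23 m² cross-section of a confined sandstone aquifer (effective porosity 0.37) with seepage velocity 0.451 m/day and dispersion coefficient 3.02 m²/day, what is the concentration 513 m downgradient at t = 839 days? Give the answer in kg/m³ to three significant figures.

0.00605 kg/m³

For an instantaneous plane source, C(x,t) = M/(n_e·A·√(4πDt)) · exp(−(x−vt)²/(4Dt)), with n_e·A the pore (flow) area.
Plume center vt = 0.451 × 839 = 378.389 m, so the well at 513 m is 134.611 m downgradient of the peak.
√(4πDt) = 178.4 m, giving peak height M/(n_e·A·√(4πDt)) = 5.32/(0.37 × 2.23 × 178.4) = 0.03614 kg/m³.
(x−vt)²/(4Dt) = (134.611)²/(4 × 3.02 × 839) = 1.788; exp(−1.788) = 0.1673.
C = 0.03614 × 0.1673 = 0.00605 kg/m³.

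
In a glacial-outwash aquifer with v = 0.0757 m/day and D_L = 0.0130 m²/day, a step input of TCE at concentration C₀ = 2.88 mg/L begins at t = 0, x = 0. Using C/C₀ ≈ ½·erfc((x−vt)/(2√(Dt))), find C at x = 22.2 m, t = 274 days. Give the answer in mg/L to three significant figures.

For a continuous step input, C/C₀ ≈ ½·erfc((x−vt)/(2√(Dt))).
vt = 0.0757 × 274 = 20.7418 m and 2√(Dt) = 2√(0.0130 × 274) = 3.775 m.
Argument (x−vt)/(2√(Dt)) = (22.2 − 20.7418)/3.775 = 0.3863; ½·erfc(0.3863) = 0.2924.
C = 2.88 × 0.2924 = 0.842 mg/L.

0.842 mg/L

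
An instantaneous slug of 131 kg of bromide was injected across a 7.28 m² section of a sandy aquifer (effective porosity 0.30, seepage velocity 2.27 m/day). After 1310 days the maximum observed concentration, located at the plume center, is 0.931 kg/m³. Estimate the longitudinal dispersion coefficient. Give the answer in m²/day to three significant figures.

0.252 m²/day

At the plume center C_max = M/(n_e·A·√(4πDt)), so D = M²/(4πt·(n_e·A·C_max)²).
n_e·A·C_max = 0.30 × 7.28 × 0.931 = 2.033 kg/m.
D = 131²/(4π × 1310 × 2.033²) = 0.252 m²/day.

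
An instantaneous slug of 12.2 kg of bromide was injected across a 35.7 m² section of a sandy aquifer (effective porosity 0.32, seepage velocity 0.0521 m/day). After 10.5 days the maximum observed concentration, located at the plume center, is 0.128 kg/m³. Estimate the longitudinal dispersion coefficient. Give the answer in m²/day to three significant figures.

0.528 m²/day

At the plume center C_max = M/(n_e·A·√(4πDt)), so D = M²/(4πt·(n_e·A·C_max)²).
n_e·A·C_max = 0.32 × 35.7 × 0.128 = 1.462 kg/m.
D = 12.2²/(4π × 10.5 × 1.462²) = 0.528 m²/day.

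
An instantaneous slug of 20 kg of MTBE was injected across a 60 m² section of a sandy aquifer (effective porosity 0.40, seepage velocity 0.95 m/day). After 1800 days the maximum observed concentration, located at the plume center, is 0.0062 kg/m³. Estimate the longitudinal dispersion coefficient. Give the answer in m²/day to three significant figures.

At the plume center C_max = M/(n_e·A·√(4πDt)), so D = M²/(4πt·(n_e·A·C_max)²).
n_e·A·C_max = 0.40 × 60 × 0.0062 = 0.1488 kg/m.
D = 20²/(4π × 1800 × 0.1488²) = 0.799 m²/day.

0.799 m²/day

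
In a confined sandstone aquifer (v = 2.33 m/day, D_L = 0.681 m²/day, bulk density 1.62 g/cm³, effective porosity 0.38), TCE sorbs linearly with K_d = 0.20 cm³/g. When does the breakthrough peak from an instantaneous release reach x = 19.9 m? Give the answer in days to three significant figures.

Retardation factor R = 1 + ρ_b·K_d/n = 1 + 1.62 × 0.20/0.38 = 1.853.
Sorption retards both mechanisms: v_R = v/R = 1.257 m/day, D_R = D/R = 0.3675 m²/day.
Peak time from v_R²t² + 2D_R t − x² = 0: t = (√(D_R² + v_R²x²) − D_R)/v_R².
√(D_R² + v_R²x²) = √(0.3675² + 1.257² × 19.9²) = 25.02; v_R² = 1.580.
t = (25.02 − 0.3675)/1.580 = 15.6 days.

15.6 days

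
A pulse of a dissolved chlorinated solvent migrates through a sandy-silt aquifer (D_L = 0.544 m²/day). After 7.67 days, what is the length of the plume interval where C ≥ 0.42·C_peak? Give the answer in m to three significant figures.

The plume is Gaussian with σ = √(2Dt) = √(2 × 0.544 × 7.67) = 2.889 m.
C/C_peak = exp(−Δx²/(2σ²)) = 0.42 ⇒ Δx = σ·√(−2 ln 0.42) = 2.889 × 1.317 = 3.805 m.
Width = 2Δx = 7.61 m.

7.61 m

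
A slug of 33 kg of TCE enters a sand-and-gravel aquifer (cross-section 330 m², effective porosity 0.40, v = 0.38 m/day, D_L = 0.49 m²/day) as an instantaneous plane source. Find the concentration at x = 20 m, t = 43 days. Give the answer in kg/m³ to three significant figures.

For an instantaneous plane source, C(x,t) = M/(n_e·A·√(4πDt)) · exp(−(x−vt)²/(4Dt)), with n_e·A the pore (flow) area.
Plume center vt = 0.38 × 43 = 16.34 m, so the well at 20 m is 3.66 m downgradient of the peak.
√(4πDt) = 16.27 m, giving peak height M/(n_e·A·√(4πDt)) = 33/(0.40 × 330 × 16.27) = 0.01537 kg/m³.
(x−vt)²/(4Dt) = (3.66)²/(4 × 0.49 × 43) = 0.1589; exp(−0.1589) = 0.8531.
C = 0.01537 × 0.8531 = 0.0131 kg/m³.

0.0131 kg/m³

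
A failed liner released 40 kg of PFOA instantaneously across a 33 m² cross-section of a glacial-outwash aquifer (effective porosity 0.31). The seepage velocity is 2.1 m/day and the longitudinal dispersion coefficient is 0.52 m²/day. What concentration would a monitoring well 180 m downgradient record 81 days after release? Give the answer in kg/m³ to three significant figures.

For an instantaneous plane source, C(x,t) = M/(n_e·A·√(4πDt)) · exp(−(x−vt)²/(4Dt)), with n_e·A the pore (flow) area.
Plume center vt = 2.1 × 81 = 170.1 m, so the well at 180 m is 9.9 m downgradient of the peak.
√(4πDt) = 23.01 m, giving peak height M/(n_e·A·√(4πDt)) = 40/(0.31 × 33 × 23.01) = 0.1699 kg/m³.
(x−vt)²/(4Dt) = (9.9)²/(4 × 0.52 × 81) = 0.5817; exp(−0.5817) = 0.5589.
C = 0.1699 × 0.5589 = 0.0950 kg/m³.

0.0950 kg/m³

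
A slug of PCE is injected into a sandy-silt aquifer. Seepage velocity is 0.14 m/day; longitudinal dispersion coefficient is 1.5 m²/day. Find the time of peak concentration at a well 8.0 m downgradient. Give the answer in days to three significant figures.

19.0 days

For the 1D instantaneous-source solution, setting ∂C/∂t = 0 at fixed x gives v²t² + 2Dt − x² = 0, so t = (√(D² + v²x²) − D)/v².
√(D² + v²x²) = √(1.5² + 0.14² × 8.0²) = 1.872; v² = 0.0196.
t = (1.872 − 1.5)/0.0196 = 19.0 days (vs. the pure-advection estimate x/v = 57.1 d).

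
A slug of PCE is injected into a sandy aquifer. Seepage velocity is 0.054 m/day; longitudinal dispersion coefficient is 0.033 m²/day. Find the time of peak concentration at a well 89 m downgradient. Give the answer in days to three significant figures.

For the 1D instantaneous-source solution, setting ∂C/∂t = 0 at fixed x gives v²t² + 2Dt − x² = 0, so t = (√(D² + v²x²) − D)/v².
√(D² + v²x²) = √(0.033² + 0.054² × 89²) = 4.806; v² = 0.002916.
t = (4.806 − 0.033)/0.002916 = 1640 days (vs. the pure-advection estimate x/v = 1650 d).

1640 days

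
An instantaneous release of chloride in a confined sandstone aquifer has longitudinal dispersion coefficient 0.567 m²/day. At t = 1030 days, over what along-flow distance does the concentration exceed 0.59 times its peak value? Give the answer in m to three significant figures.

The plume is Gaussian with σ = √(2Dt) = √(2 × 0.567 × 1030) = 34.18 m.
C/C_peak = exp(−Δx²/(2σ²)) = 0.59 ⇒ Δx = σ·√(−2 ln 0.59) = 34.18 × 1.027 = 35.10 m.
Width = 2Δx = 70.2 m.

70.2 m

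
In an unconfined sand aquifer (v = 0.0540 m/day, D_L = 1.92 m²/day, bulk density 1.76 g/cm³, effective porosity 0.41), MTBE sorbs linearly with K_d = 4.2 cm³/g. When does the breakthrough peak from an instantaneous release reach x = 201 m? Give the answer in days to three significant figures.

59400 days

Retardation factor R = 1 + ρ_b·K_d/n = 1 + 1.76 × 4.2/0.41 = 19.03.
Sorption retards both mechanisms: v_R = v/R = 0.002838 m/day, D_R = D/R = 0.1009 m²/day.
Peak time from v_R²t² + 2D_R t − x² = 0: t = (√(D_R² + v_R²x²) − D_R)/v_R².
√(D_R² + v_R²x²) = √(0.1009² + 0.002838² × 201²) = 0.5793; v_R² = 8.054e-06.
t = (0.5793 − 0.1009)/8.054e-06 = 59400 days.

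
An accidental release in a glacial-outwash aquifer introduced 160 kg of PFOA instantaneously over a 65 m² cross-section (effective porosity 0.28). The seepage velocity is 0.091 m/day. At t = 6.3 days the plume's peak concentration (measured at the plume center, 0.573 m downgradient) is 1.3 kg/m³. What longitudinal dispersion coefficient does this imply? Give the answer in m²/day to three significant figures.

0.578 m²/day

At the plume center C_max = M/(n_e·A·√(4πDt)), so D = M²/(4πt·(n_e·A·C_max)²).
n_e·A·C_max = 0.28 × 65 × 1.3 = 23.66 kg/m.
D = 160²/(4π × 6.3 × 23.66²) = 0.578 m²/day.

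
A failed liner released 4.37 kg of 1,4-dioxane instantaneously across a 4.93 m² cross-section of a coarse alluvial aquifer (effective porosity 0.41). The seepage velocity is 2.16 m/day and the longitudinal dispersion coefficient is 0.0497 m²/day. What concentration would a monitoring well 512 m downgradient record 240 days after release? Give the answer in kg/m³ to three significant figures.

For an instantaneous plane source, C(x,t) = M/(n_e·A·√(4πDt)) · exp(−(x−vt)²/(4Dt)), with n_e·A the pore (flow) area.
Plume center vt = 2.16 × 240 = 518.4 m, so the well at 512 m is 6.4 m upgradient of the peak.
√(4πDt) = 12.24 m, giving peak height M/(n_e·A·√(4πDt)) = 4.37/(0.41 × 4.93 × 12.24) = 0.1766 kg/m³.
(x−vt)²/(4Dt) = (-6.4)²/(4 × 0.0497 × 240) = 0.8585; exp(−0.8585) = 0.4238.
C = 0.1766 × 0.4238 = 0.0748 kg/m³.

0.0748 kg/m³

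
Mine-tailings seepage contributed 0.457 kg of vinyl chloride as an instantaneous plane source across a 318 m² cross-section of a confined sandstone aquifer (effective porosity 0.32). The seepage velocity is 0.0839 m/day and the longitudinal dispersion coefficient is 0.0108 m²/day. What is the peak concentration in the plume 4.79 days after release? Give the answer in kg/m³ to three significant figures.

The peak of an instantaneous 1D plume sits at x = vt; there the Gaussian factor is 1 and C_max = M/(n_e·A·√(4πDt)), where n_e·A is the pore area the mass is dissolved in.
√(4πDt) = √(4π × 0.0108 × 4.79) = 0.8063 m, so C_max = 0.457/(0.32 × 318 × 0.8063) = 0.00557 kg/m³.

0.00557 kg/m³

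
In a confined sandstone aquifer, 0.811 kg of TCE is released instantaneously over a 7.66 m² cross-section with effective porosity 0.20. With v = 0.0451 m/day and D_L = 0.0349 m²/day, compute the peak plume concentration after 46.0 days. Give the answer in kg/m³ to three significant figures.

0.118 kg/m³

The peak of an instantaneous 1D plume sits at x = vt; there the Gaussian factor is 1 and C_max = M/(n_e·A·√(4πDt)), where n_e·A is the pore area the mass is dissolved in.
√(4πDt) = √(4π × 0.0349 × 46.0) = 4.492 m, so C_max = 0.811/(0.20 × 7.66 × 4.492) = 0.118 kg/m³.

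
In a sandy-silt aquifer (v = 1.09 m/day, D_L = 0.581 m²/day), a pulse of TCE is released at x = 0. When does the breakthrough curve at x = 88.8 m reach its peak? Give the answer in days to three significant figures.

81.0 days

For the 1D instantaneous-source solution, setting ∂C/∂t = 0 at fixed x gives v²t² + 2Dt − x² = 0, so t = (√(D² + v²x²) − D)/v².
√(D² + v²x²) = √(0.581² + 1.09² × 88.8²) = 96.79; v² = 1.1881.
t = (96.79 − 0.581)/1.1881 = 81.0 days (vs. the pure-advection estimate x/v = 81.5 d).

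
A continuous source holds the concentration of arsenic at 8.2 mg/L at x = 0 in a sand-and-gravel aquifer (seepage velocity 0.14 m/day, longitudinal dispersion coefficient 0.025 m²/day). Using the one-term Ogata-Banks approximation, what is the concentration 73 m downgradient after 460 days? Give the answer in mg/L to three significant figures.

For a continuous step input, C/C₀ ≈ ½·erfc((x−vt)/(2√(Dt))).
vt = 0.14 × 460 = 64.4 m and 2√(Dt) = 2√(0.025 × 460) = 6.782 m.
Argument (x−vt)/(2√(Dt)) = (73 − 64.4)/6.782 = 1.268; ½·erfc(1.268) = 0.03647.
C = 8.2 × 0.03647 = 0.299 mg/L.

0.299 mg/L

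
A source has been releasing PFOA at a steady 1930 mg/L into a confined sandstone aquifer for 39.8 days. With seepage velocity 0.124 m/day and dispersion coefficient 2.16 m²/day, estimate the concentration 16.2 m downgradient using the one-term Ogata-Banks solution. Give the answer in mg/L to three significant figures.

377 mg/L

For a continuous step input, C/C₀ ≈ ½·erfc((x−vt)/(2√(Dt))).
vt = 0.124 × 39.8 = 4.9352 m and 2√(Dt) = 2√(2.16 × 39.8) = 18.54 m.
Argument (x−vt)/(2√(Dt)) = (16.2 − 4.9352)/18.54 = 0.6076; ½·erfc(0.6076) = 0.1951.
C = 1930 × 0.1951 = 377 mg/L.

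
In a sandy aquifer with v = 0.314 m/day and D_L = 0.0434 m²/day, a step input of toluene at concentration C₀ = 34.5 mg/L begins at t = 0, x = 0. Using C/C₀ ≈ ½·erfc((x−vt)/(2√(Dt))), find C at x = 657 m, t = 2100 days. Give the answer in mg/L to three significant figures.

For a continuous step input, C/C₀ ≈ ½·erfc((x−vt)/(2√(Dt))).
vt = 0.314 × 2100 = 659.4 m and 2√(Dt) = 2√(0.0434 × 2100) = 19.09 m.
Argument (x−vt)/(2√(Dt)) = (657 − 659.4)/19.09 = -0.1257; ½·erfc(-0.1257) = 0.5705.
C = 34.5 × 0.5705 = 19.7 mg/L.

19.7 mg/L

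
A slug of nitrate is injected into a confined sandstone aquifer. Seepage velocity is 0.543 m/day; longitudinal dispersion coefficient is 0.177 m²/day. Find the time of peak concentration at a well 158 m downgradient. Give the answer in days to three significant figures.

290 days

For the 1D instantaneous-source solution, setting ∂C/∂t = 0 at fixed x gives v²t² + 2Dt − x² = 0, so t = (√(D² + v²x²) − D)/v².
√(D² + v²x²) = √(0.177² + 0.543² × 158²) = 85.79; v² = 0.294849.
t = (85.79 − 0.177)/0.294849 = 290 days (vs. the pure-advection estimate x/v = 291 d).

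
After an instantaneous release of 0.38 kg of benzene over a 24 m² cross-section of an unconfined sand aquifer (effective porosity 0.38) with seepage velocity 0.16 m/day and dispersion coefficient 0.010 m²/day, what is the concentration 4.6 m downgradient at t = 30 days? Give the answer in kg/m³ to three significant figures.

For an instantaneous plane source, C(x,t) = M/(n_e·A·√(4πDt)) · exp(−(x−vt)²/(4Dt)), with n_e·A the pore (flow) area.
Plume center vt = 0.16 × 30 = 4.8 m, so the well at 4.6 m is 0.2 m upgradient of the peak.
√(4πDt) = 1.942 m, giving peak height M/(n_e·A·√(4πDt)) = 0.38/(0.38 × 24 × 1.942) = 0.02146 kg/m³.
(x−vt)²/(4Dt) = (-0.2)²/(4 × 0.010 × 30) = 0.03333; exp(−0.03333) = 0.9672.
C = 0.02146 × 0.9672 = 0.0208 kg/m³.

0.0208 kg/m³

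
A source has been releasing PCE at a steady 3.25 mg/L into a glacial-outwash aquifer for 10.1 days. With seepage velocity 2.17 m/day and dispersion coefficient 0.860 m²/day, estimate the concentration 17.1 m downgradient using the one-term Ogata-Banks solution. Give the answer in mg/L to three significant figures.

For a continuous step input, C/C₀ ≈ ½·erfc((x−vt)/(2√(Dt))).
vt = 2.17 × 10.1 = 21.917 m and 2√(Dt) = 2√(0.860 × 10.1) = 5.894 m.
Argument (x−vt)/(2√(Dt)) = (17.1 − 21.917)/5.894 = -0.8173; ½·erfc(-0.8173) = 0.8761.
C = 3.25 × 0.8761 = 2.85 mg/L.

2.85 mg/L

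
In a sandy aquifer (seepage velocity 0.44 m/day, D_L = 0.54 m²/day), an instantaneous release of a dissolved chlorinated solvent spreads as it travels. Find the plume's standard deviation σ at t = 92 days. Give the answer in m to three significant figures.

9.97 m

Dispersive spreading gives a Gaussian with σ² = 2Dt; advection only shifts the center.
σ = √(2 × 0.54 × 92) = 9.97 m.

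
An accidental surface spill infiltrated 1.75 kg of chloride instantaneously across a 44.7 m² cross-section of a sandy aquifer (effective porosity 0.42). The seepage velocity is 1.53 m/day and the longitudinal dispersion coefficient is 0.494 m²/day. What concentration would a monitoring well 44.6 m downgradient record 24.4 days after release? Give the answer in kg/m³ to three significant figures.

0.00253 kg/m³

For an instantaneous plane source, C(x,t) = M/(n_e·A·√(4πDt)) · exp(−(x−vt)²/(4Dt)), with n_e·A the pore (flow) area.
Plume center vt = 1.53 × 24.4 = 37.332 m, so the well at 44.6 m is 7.268 m downgradient of the peak.
√(4πDt) = 12.31 m, giving peak height M/(n_e·A·√(4πDt)) = 1.75/(0.42 × 44.7 × 12.31) = 0.007572 kg/m³.
(x−vt)²/(4Dt) = (7.268)²/(4 × 0.494 × 24.4) = 1.096; exp(−1.096) = 0.3342.
C = 0.007572 × 0.3342 = 0.00253 kg/m³.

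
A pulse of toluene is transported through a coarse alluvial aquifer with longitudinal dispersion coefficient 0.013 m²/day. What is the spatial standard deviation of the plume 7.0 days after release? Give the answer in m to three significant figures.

Dispersive spreading gives a Gaussian with σ² = 2Dt; advection only shifts the center.
σ = √(2 × 0.013 × 7.0) = 0.427 m.

0.427 m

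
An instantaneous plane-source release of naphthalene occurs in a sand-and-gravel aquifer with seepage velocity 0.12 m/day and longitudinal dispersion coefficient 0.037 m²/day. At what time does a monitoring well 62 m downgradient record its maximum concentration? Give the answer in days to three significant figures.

514 days

For the 1D instantaneous-source solution, setting ∂C/∂t = 0 at fixed x gives v²t² + 2Dt − x² = 0, so t = (√(D² + v²x²) − D)/v².
√(D² + v²x²) = √(0.037² + 0.12² × 62²) = 7.440; v² = 0.0144.
t = (7.440 − 0.037)/0.0144 = 514 days (vs. the pure-advection estimate x/v = 517 d).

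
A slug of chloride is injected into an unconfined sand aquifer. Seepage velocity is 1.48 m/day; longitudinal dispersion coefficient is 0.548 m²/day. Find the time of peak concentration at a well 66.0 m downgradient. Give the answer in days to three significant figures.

For the 1D instantaneous-source solution, setting ∂C/∂t = 0 at fixed x gives v²t² + 2Dt − x² = 0, so t = (√(D² + v²x²) − D)/v².
√(D² + v²x²) = √(0.548² + 1.48² × 66.0²) = 97.68; v² = 2.1904.
t = (97.68 − 0.548)/2.1904 = 44.3 days (vs. the pure-advection estimate x/v = 44.6 d).

44.3 days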